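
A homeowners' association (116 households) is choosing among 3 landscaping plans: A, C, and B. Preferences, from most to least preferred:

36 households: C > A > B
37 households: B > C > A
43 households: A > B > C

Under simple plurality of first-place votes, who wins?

First-place votes: A 43, C 36, B 37.
A has the most first-place votes.

A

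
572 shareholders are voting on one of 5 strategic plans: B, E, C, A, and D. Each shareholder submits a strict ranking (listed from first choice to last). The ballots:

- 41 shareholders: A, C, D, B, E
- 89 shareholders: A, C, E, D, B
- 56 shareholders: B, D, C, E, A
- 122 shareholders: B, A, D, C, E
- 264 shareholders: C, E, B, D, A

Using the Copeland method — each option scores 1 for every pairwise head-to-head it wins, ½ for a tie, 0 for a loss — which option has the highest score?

C

B: beats A and D; loses to E and C → score 2.
E: beats B, A, and D; loses to C → score 3.
C: beats B, E, A, and D → score 4.
A: loses to B, E, C, and D → score 0.
D: beats A; loses to B, E, and C → score 1.
C has the best pairwise record.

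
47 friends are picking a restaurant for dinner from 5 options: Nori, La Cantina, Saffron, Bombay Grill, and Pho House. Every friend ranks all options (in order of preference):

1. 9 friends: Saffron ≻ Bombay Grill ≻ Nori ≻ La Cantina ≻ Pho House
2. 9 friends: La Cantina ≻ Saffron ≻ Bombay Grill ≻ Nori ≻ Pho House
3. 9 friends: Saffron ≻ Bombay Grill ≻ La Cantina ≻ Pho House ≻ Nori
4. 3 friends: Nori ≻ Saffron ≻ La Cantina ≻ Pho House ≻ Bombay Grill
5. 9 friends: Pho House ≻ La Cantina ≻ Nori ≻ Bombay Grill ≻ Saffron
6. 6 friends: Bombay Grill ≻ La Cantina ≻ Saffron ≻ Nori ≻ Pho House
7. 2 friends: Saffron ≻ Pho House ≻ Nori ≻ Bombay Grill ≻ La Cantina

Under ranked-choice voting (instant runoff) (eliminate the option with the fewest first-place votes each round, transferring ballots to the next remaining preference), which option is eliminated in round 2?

Bombay Grill

Round 1: Nori 3, La Cantina 9, Saffron 20, Bombay Grill 6, Pho House 9. Eliminate Nori.
Round 2: La Cantina 9, Saffron 23, Bombay Grill 6, Pho House 9. Eliminate Bombay Grill.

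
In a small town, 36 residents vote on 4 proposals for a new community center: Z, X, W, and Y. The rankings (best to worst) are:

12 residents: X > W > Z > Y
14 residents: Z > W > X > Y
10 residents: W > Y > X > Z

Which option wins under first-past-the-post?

Z

First-place votes: Z 14, X 12, W 10, Y 0.
Z has the most first-place votes.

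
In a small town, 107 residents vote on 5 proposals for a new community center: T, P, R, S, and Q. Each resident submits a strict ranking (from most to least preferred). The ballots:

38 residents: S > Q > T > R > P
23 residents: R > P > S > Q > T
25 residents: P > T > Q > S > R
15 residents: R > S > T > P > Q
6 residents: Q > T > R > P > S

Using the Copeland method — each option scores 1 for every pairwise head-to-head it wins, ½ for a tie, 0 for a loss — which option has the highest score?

T: beats P and R; loses to S and Q → score 2.
P: beats S and Q; loses to T and R → score 2.
R: beats P; loses to T, S, and Q → score 1.
S: beats T, R, and Q; loses to P → score 3.
Q: beats T and R; loses to P and S → score 2.
S has the best pairwise record.

S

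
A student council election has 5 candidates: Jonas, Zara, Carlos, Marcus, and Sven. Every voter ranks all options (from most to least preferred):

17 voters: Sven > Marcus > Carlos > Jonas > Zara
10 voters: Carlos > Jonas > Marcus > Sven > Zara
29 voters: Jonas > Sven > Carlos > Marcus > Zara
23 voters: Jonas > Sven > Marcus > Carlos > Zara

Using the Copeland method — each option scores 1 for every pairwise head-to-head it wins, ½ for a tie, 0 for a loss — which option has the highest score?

Jonas: beats Zara, Carlos, Marcus, and Sven → score 4.
Zara: loses to Jonas, Carlos, Marcus, and Sven → score 0.
Carlos: beats Zara; loses to Jonas, Marcus, and Sven → score 1.
Marcus: beats Zara and Carlos; loses to Jonas and Sven → score 2.
Sven: beats Zara, Carlos, and Marcus; loses to Jonas → score 3.
Jonas has the best pairwise record.

Jonas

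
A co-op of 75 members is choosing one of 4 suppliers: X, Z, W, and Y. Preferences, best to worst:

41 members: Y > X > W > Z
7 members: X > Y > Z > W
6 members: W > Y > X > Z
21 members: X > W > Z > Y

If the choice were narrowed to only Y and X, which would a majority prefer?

Y

Voters preferring Y to X: 47; preferring X to Y: 28.
Y wins the head-to-head.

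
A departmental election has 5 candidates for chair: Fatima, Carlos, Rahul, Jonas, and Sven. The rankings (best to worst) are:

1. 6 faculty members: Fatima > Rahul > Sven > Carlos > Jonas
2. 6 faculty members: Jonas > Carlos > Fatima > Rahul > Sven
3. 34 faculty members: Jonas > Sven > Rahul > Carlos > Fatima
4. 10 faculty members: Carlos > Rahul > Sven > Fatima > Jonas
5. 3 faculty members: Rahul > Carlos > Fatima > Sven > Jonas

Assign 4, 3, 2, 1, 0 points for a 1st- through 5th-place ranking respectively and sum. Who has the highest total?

Fatima: 6·4 + 6·2 + 34·0 + 10·1 + 3·2 = 52
Carlos: 6·1 + 6·3 + 34·1 + 10·4 + 3·3 = 107
Rahul: 6·3 + 6·1 + 34·2 + 10·3 + 3·4 = 134
Jonas: 6·0 + 6·4 + 34·4 + 10·0 + 3·0 = 160
Sven: 6·2 + 6·0 + 34·3 + 10·2 + 3·1 = 137
Jonas has the highest Borda score (160).

Jonas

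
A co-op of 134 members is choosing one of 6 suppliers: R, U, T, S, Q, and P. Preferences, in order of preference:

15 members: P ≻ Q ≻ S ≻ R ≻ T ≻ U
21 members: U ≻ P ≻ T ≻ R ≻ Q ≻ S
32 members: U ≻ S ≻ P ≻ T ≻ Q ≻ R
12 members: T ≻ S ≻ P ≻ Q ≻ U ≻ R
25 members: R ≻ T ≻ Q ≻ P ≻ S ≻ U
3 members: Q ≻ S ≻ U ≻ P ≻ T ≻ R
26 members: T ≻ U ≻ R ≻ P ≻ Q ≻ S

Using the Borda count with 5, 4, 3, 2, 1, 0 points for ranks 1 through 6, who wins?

R: 15·2 + 21·2 + 32·0 + 12·0 + 25·5 + 3·0 + 26·3 = 275
U: 15·0 + 21·5 + 32·5 + 12·1 + 25·0 + 3·3 + 26·4 = 390
T: 15·1 + 21·3 + 32·2 + 12·5 + 25·4 + 3·1 + 26·5 = 435
S: 15·3 + 21·0 + 32·4 + 12·4 + 25·1 + 3·4 + 26·0 = 258
Q: 15·4 + 21·1 + 32·1 + 12·2 + 25·3 + 3·5 + 26·1 = 253
P: 15·5 + 21·4 + 32·3 + 12·3 + 25·2 + 3·2 + 26·2 = 399
T has the highest Borda score (435).

T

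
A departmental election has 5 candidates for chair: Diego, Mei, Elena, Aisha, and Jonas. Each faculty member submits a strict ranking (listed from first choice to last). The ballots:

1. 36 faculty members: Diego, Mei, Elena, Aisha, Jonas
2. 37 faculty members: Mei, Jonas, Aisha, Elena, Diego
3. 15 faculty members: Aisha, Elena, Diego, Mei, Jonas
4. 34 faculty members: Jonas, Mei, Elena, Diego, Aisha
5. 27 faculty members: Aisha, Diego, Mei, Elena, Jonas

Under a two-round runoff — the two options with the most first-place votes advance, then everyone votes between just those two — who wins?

Round 1 first-place votes: Diego 36, Mei 37, Elena 0, Aisha 42, Jonas 34.
Aisha and Mei advance.
Runoff: Aisha is preferred to Mei by 42 voters; Mei by 107.
Mei wins the runoff.

Mei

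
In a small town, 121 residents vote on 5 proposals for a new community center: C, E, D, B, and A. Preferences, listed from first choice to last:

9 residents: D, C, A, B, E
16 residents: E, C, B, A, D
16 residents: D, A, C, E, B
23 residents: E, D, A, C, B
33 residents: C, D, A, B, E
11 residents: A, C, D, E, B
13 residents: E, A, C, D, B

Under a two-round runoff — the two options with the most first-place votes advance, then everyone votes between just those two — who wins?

Round 1 first-place votes: C 33, E 52, D 25, B 0, A 11.
E and C advance.
Runoff: E is preferred to C by 52 voters; C by 69.
C wins the runoff.

C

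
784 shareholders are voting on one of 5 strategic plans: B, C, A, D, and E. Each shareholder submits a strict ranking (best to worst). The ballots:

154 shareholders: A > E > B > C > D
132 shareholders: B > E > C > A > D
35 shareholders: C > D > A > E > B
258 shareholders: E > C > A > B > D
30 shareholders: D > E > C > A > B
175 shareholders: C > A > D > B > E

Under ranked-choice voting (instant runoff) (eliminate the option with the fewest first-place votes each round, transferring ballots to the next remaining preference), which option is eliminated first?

Round 1: B 132, C 210, A 154, D 30, E 258. Eliminate D.

D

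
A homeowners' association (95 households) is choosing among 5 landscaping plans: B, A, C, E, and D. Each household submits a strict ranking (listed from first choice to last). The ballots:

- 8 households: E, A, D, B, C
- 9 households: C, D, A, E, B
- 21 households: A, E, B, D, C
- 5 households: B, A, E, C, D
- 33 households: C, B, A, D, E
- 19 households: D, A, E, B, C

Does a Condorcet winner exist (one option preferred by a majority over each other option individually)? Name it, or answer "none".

A

A vs B: 57–38 for A.
A vs C: 53–42 for A.
A vs E: 87–8 for A.
A vs D: 67–28 for A.
A beats every other option head-to-head.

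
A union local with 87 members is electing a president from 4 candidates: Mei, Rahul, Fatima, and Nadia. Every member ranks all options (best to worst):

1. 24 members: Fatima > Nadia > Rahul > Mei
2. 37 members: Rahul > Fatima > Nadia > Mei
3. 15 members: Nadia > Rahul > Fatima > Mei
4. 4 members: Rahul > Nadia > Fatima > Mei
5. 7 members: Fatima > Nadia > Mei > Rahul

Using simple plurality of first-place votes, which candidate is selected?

First-place votes: Mei 0, Rahul 41, Fatima 31, Nadia 15.
Rahul has the most first-place votes.

Rahul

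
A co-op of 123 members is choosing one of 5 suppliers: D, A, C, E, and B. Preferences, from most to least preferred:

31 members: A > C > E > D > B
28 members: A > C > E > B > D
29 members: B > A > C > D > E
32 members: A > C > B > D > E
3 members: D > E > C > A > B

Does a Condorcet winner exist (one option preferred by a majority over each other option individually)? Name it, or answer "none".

A

A vs D: 120–3 for A.
A vs C: 120–3 for A.
A vs E: 120–3 for A.
A vs B: 94–29 for A.
A beats every other option head-to-head.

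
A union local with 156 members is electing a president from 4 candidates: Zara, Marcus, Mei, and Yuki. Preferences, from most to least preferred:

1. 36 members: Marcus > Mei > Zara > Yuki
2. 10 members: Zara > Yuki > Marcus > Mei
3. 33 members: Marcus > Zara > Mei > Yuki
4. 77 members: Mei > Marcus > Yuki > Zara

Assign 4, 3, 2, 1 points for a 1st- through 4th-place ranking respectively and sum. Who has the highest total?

Zara: 36·2 + 10·4 + 33·3 + 77·1 = 288
Marcus: 36·4 + 10·2 + 33·4 + 77·3 = 527
Mei: 36·3 + 10·1 + 33·2 + 77·4 = 492
Yuki: 36·1 + 10·3 + 33·1 + 77·2 = 253
Marcus has the highest Borda score (527).

Marcus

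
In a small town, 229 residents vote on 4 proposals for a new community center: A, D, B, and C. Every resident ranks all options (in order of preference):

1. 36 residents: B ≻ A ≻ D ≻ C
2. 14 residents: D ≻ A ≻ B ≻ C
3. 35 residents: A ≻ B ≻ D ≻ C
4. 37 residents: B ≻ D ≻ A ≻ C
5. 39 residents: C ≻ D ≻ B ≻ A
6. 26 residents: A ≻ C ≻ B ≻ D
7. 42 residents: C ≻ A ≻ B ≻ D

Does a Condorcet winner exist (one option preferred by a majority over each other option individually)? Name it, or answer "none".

A vs D: 139–90 for A.
A vs B: 117–112 for A.
A vs C: 148–81 for A.
A beats every other option head-to-head.

A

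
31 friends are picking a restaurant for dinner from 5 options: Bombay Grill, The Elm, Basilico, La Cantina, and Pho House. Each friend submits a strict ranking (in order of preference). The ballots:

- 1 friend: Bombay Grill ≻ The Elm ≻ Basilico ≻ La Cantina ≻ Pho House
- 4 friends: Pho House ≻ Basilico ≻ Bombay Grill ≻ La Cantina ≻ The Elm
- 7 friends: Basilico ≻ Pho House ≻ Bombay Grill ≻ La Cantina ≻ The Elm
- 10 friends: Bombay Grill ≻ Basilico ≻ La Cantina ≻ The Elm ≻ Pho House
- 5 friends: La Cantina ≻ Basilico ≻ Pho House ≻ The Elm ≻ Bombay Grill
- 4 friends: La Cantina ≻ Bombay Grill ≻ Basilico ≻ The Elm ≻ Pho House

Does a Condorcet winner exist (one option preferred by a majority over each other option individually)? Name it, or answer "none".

Basilico vs Bombay Grill: 16–15 for Basilico.
Basilico vs The Elm: 30–1 for Basilico.
Basilico vs La Cantina: 22–9 for Basilico.
Basilico vs Pho House: 27–4 for Basilico.
Basilico beats every other option head-to-head.

Basilico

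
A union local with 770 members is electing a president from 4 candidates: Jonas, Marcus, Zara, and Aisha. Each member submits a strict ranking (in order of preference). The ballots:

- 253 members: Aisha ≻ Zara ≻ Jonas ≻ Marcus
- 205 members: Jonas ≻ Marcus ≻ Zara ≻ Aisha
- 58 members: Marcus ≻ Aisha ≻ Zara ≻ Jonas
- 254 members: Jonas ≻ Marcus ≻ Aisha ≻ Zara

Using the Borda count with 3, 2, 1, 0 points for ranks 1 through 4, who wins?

Jonas

Jonas: 253·1 + 205·3 + 58·0 + 254·3 = 1630
Marcus: 253·0 + 205·2 + 58·3 + 254·2 = 1092
Zara: 253·2 + 205·1 + 58·1 + 254·0 = 769
Aisha: 253·3 + 205·0 + 58·2 + 254·1 = 1129
Jonas has the highest Borda score (1630).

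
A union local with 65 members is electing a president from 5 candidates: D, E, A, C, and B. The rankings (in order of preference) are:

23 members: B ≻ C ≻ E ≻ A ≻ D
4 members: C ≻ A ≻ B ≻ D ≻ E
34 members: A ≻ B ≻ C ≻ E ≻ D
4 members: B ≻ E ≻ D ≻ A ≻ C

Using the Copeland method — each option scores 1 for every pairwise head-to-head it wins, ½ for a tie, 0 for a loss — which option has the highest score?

D: loses to E, A, C, and B → score 0.
E: beats D; loses to A, C, and B → score 1.
A: beats D, E, C, and B → score 4.
C: beats D and E; loses to A and B → score 2.
B: beats D, E, and C; loses to A → score 3.
A has the best pairwise record.

A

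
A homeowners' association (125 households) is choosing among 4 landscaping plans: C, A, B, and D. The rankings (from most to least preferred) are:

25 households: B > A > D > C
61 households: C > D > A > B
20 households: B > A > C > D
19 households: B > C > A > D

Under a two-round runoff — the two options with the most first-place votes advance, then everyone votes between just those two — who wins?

B

Round 1 first-place votes: C 61, A 0, B 64, D 0.
B and C advance.
Runoff: B is preferred to C by 64 voters; C by 61.
B wins the runoff.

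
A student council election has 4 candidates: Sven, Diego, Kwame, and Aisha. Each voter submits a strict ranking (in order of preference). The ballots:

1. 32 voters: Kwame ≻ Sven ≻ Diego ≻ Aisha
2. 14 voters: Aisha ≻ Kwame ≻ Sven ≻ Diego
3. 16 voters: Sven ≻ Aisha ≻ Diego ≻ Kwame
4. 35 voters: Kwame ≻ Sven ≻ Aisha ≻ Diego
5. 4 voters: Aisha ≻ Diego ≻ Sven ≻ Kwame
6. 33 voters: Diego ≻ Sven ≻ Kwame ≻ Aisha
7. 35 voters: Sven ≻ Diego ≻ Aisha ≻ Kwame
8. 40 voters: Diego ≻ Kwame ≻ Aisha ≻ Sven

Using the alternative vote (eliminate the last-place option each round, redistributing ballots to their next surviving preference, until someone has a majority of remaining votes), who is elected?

Diego

Round 1: Sven 51, Diego 73, Kwame 67, Aisha 18. Eliminate Aisha.
Round 2: Sven 51, Diego 77, Kwame 81. Eliminate Sven.
Round 3: Diego 128, Kwame 81. Diego has a majority.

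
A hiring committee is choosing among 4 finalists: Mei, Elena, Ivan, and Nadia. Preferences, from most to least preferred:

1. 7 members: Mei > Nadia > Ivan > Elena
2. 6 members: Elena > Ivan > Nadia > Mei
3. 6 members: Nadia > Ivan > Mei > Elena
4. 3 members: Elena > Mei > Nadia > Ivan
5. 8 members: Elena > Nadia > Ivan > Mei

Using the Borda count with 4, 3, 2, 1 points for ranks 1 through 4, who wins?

Nadia

Mei: 7·4 + 6·1 + 6·2 + 3·3 + 8·1 = 63
Elena: 7·1 + 6·4 + 6·1 + 3·4 + 8·4 = 81
Ivan: 7·2 + 6·3 + 6·3 + 3·1 + 8·2 = 69
Nadia: 7·3 + 6·2 + 6·4 + 3·2 + 8·3 = 87
Nadia has the highest Borda score (87).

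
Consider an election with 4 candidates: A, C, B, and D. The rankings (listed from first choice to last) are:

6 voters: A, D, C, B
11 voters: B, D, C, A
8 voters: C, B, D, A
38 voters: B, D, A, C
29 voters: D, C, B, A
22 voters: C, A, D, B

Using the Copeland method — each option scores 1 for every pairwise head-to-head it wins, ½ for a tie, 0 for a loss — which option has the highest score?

A: loses to C, B, and D → score 0.
C: beats A and B; loses to D → score 2.
B: beats A; ties D; loses to C → score 1.5.
D: beats A and C; ties B → score 2.5.
D has the best pairwise record.

D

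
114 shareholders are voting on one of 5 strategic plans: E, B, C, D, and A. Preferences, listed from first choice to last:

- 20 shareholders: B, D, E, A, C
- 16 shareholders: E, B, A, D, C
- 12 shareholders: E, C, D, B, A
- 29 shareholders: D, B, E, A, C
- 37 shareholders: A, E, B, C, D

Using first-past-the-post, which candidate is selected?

First-place votes: E 28, B 20, C 0, D 29, A 37.
A has the most first-place votes.

A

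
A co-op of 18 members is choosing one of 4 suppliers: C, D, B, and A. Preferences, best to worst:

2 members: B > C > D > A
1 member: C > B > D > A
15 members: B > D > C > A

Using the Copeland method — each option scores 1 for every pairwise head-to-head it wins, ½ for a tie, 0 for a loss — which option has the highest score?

C: beats A; loses to D and B → score 1.
D: beats C and A; loses to B → score 2.
B: beats C, D, and A → score 3.
A: loses to C, D, and B → score 0.
B has the best pairwise record.

B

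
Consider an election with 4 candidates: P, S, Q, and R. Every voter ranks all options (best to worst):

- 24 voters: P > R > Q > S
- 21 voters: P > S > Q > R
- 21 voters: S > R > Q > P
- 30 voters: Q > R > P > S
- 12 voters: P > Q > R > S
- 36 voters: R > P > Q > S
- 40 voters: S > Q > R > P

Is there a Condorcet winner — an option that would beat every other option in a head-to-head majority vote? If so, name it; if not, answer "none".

Checking pairwise contests:
R beats P 127–57.
P beats S 123–61.
P beats Q 93–91.
Q beats R 103–81.
Every option loses at least one head-to-head, so there is no Condorcet winner.

none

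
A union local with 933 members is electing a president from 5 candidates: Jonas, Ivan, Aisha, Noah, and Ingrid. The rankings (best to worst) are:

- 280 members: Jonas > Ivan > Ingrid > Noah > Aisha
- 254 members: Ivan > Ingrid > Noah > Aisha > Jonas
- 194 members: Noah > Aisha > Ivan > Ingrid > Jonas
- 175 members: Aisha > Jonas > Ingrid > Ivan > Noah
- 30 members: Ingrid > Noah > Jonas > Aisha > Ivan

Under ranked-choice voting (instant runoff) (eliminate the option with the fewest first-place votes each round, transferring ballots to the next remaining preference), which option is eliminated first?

Ingrid

Round 1: Jonas 280, Ivan 254, Aisha 175, Noah 194, Ingrid 30. Eliminate Ingrid.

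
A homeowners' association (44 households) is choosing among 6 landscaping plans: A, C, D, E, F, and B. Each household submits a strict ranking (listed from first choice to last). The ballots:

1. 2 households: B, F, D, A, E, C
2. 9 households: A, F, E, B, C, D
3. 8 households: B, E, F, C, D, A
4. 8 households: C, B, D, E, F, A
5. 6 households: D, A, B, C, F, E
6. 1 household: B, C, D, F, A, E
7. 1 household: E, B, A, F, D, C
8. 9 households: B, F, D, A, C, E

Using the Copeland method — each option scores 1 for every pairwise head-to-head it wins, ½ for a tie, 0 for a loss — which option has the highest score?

A: beats C and E; loses to D, F, and B → score 2.
C: beats D and E; loses to A, F, and B → score 2.
D: beats A and E; loses to C, F, and B → score 2.
E: loses to A, C, D, F, and B → score 0.
F: beats A, C, D, and E; loses to B → score 4.
B: beats A, C, D, E, and F → score 5.
B has the best pairwise record.

B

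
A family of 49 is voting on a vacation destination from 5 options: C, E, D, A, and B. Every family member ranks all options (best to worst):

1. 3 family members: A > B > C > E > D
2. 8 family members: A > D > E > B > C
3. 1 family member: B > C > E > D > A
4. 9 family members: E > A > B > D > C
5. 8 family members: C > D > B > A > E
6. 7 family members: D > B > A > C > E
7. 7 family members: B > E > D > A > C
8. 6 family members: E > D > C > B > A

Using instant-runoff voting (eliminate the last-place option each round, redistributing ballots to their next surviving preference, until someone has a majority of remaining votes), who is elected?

Round 1: C 8, E 15, D 7, A 11, B 8. Eliminate D.
Round 2: C 8, E 15, A 11, B 15. Eliminate C.
Round 3: E 15, A 11, B 23. Eliminate A.
Round 4: E 23, B 26. B has a majority.

B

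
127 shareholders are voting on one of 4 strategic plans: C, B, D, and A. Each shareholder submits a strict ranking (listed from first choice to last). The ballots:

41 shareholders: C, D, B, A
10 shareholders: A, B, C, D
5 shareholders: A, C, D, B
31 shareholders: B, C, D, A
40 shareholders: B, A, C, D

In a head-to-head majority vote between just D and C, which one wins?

C

Voters preferring D to C: 0; preferring C to D: 127.
C wins the head-to-head.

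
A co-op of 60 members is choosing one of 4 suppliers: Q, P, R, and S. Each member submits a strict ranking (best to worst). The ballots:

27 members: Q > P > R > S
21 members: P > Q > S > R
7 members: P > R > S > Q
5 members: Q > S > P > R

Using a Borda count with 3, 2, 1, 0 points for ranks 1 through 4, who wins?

P

Q: 27·3 + 21·2 + 7·0 + 5·3 = 138
P: 27·2 + 21·3 + 7·3 + 5·1 = 143
R: 27·1 + 21·0 + 7·2 + 5·0 = 41
S: 27·0 + 21·1 + 7·1 + 5·2 = 38
P has the highest Borda score (143).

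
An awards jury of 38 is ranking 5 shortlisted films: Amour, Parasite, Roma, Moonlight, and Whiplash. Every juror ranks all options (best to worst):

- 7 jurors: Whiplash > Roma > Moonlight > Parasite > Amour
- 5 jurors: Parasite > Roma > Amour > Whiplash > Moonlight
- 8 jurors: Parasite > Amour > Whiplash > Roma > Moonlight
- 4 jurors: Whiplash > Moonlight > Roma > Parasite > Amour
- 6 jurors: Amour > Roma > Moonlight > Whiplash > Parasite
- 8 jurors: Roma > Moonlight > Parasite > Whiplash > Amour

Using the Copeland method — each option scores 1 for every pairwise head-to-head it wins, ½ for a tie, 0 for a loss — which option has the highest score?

Amour: ties Moonlight and Whiplash; loses to Parasite and Roma → score 1.
Parasite: beats Amour and Whiplash; loses to Roma and Moonlight → score 2.
Roma: beats Amour, Parasite, and Moonlight; ties Whiplash → score 3.5.
Moonlight: beats Parasite; ties Amour; loses to Roma and Whiplash → score 1.5.
Whiplash: beats Moonlight; ties Amour and Roma; loses to Parasite → score 2.
Roma has the best pairwise record.

Roma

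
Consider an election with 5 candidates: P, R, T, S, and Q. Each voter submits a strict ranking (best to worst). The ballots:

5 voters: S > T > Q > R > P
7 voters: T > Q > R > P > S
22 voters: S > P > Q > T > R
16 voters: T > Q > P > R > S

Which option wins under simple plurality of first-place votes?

First-place votes: P 0, R 0, T 23, S 27, Q 0.
S has the most first-place votes.

S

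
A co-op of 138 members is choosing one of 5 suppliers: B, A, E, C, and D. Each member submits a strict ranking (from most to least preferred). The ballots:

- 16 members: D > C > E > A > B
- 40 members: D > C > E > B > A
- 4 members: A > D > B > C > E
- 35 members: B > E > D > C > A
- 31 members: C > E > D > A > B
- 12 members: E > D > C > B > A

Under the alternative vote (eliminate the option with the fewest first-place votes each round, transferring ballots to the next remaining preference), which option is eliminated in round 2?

E

Round 1: B 35, A 4, E 12, C 31, D 56. Eliminate A.
Round 2: B 35, E 12, C 31, D 60. Eliminate E.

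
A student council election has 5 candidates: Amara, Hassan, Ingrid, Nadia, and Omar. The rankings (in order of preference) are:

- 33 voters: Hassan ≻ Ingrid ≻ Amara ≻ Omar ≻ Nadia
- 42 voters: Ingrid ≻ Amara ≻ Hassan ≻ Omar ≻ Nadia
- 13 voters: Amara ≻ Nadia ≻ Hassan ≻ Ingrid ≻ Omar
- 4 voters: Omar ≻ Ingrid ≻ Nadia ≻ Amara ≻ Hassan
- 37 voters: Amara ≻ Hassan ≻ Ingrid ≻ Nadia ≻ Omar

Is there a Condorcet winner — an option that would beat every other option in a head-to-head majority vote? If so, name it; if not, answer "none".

Checking pairwise contests:
Ingrid beats Amara 79–50.
Amara beats Hassan 96–33.
Hassan beats Ingrid 83–46.
Amara beats Nadia 125–4.
Amara beats Omar 125–4.
Every option loses at least one head-to-head, so there is no Condorcet winner.

none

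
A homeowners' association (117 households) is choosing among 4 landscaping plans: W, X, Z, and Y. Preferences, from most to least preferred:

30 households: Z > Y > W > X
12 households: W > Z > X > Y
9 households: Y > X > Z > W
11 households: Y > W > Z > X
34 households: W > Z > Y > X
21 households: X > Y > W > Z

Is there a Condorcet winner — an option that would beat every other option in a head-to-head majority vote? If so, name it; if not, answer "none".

none

Checking pairwise contests:
Y beats W 71–46.
W beats X 87–30.
W beats Z 78–39.
Z beats Y 76–41.
Every option loses at least one head-to-head, so there is no Condorcet winner.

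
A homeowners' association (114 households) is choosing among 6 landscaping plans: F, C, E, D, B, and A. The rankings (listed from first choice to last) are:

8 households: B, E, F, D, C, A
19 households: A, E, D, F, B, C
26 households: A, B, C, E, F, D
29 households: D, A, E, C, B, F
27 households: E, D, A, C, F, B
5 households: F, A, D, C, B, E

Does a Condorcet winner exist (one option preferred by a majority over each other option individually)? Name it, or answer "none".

none

Checking pairwise contests:
C beats F 82–32.
E beats C 83–31.
A beats E 79–35.
E beats D 80–34.
C beats B 61–53.
D beats A 64–50.
Every option loses at least one head-to-head, so there is no Condorcet winner.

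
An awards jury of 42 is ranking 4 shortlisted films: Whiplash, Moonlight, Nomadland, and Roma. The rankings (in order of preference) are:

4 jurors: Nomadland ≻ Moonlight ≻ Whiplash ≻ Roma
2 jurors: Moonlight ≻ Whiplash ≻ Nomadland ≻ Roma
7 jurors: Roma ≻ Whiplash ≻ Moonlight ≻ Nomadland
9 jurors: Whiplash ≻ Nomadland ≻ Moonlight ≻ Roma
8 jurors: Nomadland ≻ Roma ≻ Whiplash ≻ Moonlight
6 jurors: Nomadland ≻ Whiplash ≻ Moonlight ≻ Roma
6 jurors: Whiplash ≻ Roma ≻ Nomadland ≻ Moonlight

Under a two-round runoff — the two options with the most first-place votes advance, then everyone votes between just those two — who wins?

Whiplash

Round 1 first-place votes: Whiplash 15, Moonlight 2, Nomadland 18, Roma 7.
Nomadland and Whiplash advance.
Runoff: Nomadland is preferred to Whiplash by 18 voters; Whiplash by 24.
Whiplash wins the runoff.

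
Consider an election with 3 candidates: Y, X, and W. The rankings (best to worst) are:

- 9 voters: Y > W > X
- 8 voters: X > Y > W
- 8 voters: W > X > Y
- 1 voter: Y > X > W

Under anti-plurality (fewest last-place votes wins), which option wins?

Y

Last-place votes: Y 8, X 9, W 9.
Y is ranked last by the fewest voters, so Y wins.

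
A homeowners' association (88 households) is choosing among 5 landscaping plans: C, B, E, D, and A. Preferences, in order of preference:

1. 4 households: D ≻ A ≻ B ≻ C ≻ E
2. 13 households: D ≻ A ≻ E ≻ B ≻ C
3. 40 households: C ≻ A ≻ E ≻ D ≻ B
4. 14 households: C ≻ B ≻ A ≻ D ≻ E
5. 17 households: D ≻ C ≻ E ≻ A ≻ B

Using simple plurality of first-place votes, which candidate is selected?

C

First-place votes: C 54, B 0, E 0, D 34, A 0.
C has the most first-place votes.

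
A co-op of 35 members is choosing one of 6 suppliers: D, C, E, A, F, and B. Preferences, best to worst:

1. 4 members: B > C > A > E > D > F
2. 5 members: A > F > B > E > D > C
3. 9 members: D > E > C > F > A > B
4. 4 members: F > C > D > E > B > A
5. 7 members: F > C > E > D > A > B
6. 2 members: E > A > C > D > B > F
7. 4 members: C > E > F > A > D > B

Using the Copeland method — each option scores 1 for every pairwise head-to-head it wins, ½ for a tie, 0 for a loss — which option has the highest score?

D: beats A and B; loses to C, E, and F → score 2.
C: beats D, E, A, F, and B → score 5.
E: beats D, A, F, and B; loses to C → score 4.
A: beats B; loses to D, C, E, and F → score 1.
F: beats D, A, and B; loses to C and E → score 3.
B: loses to D, C, E, A, and F → score 0.
C has the best pairwise record.

C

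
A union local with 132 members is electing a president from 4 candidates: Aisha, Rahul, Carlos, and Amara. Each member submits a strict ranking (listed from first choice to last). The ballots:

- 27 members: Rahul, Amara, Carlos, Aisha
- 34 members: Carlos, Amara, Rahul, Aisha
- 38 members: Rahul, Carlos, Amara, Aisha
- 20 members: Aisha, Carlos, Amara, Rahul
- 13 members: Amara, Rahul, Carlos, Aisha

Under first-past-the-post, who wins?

Rahul

First-place votes: Aisha 20, Rahul 65, Carlos 34, Amara 13.
Rahul has the most first-place votes.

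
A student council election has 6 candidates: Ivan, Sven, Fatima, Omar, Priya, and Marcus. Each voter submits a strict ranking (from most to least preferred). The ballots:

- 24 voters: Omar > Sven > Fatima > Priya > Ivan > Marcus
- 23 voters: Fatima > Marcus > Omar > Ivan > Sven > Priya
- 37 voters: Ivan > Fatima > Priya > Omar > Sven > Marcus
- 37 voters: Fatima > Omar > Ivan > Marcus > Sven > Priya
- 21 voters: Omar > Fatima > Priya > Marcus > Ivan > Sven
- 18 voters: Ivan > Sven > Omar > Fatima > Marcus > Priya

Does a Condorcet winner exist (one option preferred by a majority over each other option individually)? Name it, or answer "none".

Fatima

Fatima vs Ivan: 105–55 for Fatima.
Fatima vs Sven: 118–42 for Fatima.
Fatima vs Omar: 97–63 for Fatima.
Fatima vs Priya: 160–0 for Fatima.
Fatima vs Marcus: 160–0 for Fatima.
Fatima beats every other option head-to-head.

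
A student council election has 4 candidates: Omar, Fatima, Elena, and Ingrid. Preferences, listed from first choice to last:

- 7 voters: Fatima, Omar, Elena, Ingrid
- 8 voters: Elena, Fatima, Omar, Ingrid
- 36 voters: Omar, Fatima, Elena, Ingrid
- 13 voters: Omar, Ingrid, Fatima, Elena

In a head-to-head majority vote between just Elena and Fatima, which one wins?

Voters preferring Elena to Fatima: 8; preferring Fatima to Elena: 56.
Fatima wins the head-to-head.

Fatima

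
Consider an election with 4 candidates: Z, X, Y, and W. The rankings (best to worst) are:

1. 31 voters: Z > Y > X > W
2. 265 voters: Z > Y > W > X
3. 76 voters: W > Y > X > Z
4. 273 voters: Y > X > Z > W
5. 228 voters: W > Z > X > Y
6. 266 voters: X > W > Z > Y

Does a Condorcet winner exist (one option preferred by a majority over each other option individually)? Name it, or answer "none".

none

Checking pairwise contests:
X beats Z 615–524.
Y beats X 645–494.
Z beats Y 790–349.
X beats W 570–569.
Every option loses at least one head-to-head, so there is no Condorcet winner.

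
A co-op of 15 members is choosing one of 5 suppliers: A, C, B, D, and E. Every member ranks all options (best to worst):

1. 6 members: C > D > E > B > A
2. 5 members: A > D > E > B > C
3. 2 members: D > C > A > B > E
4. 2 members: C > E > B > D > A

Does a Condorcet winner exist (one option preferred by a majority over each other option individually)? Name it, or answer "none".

C

C vs A: 10–5 for C.
C vs B: 10–5 for C.
C vs D: 8–7 for C.
C vs E: 10–5 for C.
C beats every other option head-to-head.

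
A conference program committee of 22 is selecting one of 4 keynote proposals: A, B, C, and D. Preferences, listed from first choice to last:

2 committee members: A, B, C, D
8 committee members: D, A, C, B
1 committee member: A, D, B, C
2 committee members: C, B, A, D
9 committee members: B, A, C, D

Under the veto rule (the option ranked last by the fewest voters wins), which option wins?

Last-place votes: A 0, B 8, C 1, D 13.
A is ranked last by the fewest voters, so A wins.

A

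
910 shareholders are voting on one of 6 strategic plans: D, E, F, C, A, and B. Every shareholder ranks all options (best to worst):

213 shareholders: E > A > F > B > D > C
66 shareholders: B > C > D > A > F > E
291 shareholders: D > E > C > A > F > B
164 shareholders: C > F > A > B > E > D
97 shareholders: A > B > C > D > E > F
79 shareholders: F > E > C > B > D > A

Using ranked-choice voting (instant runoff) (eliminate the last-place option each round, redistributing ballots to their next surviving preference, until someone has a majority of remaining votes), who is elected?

E

Round 1: D 291, E 213, F 79, C 164, A 97, B 66. Eliminate B.
Round 2: D 291, E 213, F 79, C 230, A 97. Eliminate F.
Round 3: D 291, E 292, C 230, A 97. Eliminate A.
Round 4: D 291, E 292, C 327. Eliminate D.
Round 5: E 583, C 327. E has a majority.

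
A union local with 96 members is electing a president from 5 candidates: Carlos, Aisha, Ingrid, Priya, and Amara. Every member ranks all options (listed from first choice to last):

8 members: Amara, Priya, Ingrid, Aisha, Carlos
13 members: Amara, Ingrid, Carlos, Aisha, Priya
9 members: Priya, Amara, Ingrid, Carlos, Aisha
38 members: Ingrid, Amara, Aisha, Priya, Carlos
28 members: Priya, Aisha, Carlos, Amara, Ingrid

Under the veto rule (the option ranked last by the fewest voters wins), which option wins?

Amara

Last-place votes: Carlos 46, Aisha 9, Ingrid 28, Priya 13, Amara 0.
Amara is ranked last by the fewest voters, so Amara wins.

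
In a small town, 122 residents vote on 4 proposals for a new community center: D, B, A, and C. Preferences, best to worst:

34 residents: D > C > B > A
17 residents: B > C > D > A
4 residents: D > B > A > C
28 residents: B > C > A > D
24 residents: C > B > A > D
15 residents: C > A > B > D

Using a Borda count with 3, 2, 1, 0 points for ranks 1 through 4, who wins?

C

D: 34·3 + 17·1 + 4·3 + 28·0 + 24·0 + 15·0 = 131
B: 34·1 + 17·3 + 4·2 + 28·3 + 24·2 + 15·1 = 240
A: 34·0 + 17·0 + 4·1 + 28·1 + 24·1 + 15·2 = 86
C: 34·2 + 17·2 + 4·0 + 28·2 + 24·3 + 15·3 = 275
C has the highest Borda score (275).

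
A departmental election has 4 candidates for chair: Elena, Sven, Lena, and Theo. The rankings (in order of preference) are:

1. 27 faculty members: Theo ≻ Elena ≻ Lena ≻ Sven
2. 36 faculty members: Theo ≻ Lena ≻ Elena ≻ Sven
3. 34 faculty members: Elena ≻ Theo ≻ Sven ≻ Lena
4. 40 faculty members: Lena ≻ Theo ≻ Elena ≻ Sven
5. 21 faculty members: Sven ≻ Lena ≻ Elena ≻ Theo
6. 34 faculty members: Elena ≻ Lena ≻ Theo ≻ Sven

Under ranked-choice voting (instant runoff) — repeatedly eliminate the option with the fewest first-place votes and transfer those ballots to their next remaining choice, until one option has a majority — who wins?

Theo

Round 1: Elena 68, Sven 21, Lena 40, Theo 63. Eliminate Sven.
Round 2: Elena 68, Lena 61, Theo 63. Eliminate Lena.
Round 3: Elena 89, Theo 103. Theo has a majority.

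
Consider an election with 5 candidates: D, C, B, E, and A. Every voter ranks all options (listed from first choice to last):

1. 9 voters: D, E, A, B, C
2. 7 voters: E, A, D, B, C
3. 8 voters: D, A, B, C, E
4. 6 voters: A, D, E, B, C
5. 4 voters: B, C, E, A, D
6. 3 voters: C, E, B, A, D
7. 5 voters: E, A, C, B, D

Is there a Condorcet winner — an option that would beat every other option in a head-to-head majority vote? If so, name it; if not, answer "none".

Checking pairwise contests:
A beats D 25–17.
D beats C 30–12.
D beats B 30–12.
D beats E 23–19.
E beats A 28–14.
Every option loses at least one head-to-head, so there is no Condorcet winner.

none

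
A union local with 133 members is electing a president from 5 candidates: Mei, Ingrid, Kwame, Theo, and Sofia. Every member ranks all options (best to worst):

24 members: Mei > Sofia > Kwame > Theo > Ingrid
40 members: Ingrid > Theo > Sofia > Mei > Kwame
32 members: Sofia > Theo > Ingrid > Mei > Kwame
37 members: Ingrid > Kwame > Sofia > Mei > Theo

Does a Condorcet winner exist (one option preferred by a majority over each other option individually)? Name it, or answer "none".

Ingrid

Ingrid vs Mei: 109–24 for Ingrid.
Ingrid vs Kwame: 109–24 for Ingrid.
Ingrid vs Theo: 77–56 for Ingrid.
Ingrid vs Sofia: 77–56 for Ingrid.
Ingrid beats every other option head-to-head.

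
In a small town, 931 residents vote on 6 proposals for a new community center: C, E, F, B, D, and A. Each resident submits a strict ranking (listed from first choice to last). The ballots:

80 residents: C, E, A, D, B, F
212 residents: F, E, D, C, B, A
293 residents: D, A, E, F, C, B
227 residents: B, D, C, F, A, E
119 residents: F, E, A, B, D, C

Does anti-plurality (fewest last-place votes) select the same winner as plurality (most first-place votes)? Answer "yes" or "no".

no

Anti-plurality — last-place votes: C 119, E 227, F 80, B 293, D 0, A 212. Winner: D.
Plurality — first-place votes: C 80, E 0, F 331, B 227, D 293, A 0. Winner: F.
The two methods disagree.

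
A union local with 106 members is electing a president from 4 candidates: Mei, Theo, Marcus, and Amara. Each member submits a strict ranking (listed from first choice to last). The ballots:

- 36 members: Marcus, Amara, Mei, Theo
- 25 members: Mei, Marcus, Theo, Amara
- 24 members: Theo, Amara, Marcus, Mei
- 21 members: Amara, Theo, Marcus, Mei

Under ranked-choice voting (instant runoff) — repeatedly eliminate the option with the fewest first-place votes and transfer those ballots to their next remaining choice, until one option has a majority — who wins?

Round 1: Mei 25, Theo 24, Marcus 36, Amara 21. Eliminate Amara.
Round 2: Mei 25, Theo 45, Marcus 36. Eliminate Mei.
Round 3: Theo 45, Marcus 61. Marcus has a majority.

Marcus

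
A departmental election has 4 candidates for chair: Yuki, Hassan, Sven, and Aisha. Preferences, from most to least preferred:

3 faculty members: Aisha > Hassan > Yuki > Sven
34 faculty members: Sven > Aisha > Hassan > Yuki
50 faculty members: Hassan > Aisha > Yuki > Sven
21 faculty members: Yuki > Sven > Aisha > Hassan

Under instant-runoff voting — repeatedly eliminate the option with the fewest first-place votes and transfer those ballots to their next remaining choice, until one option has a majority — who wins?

Sven

Round 1: Yuki 21, Hassan 50, Sven 34, Aisha 3. Eliminate Aisha.
Round 2: Yuki 21, Hassan 53, Sven 34. Eliminate Yuki.
Round 3: Hassan 53, Sven 55. Sven has a majority.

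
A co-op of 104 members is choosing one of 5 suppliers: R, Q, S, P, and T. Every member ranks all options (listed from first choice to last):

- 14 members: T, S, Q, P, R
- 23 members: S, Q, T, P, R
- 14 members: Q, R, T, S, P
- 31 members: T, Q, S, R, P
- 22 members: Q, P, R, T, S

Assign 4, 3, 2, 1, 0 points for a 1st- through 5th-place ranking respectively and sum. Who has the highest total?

Q

R: 14·0 + 23·0 + 14·3 + 31·1 + 22·2 = 117
Q: 14·2 + 23·3 + 14·4 + 31·3 + 22·4 = 334
S: 14·3 + 23·4 + 14·1 + 31·2 + 22·0 = 210
P: 14·1 + 23·1 + 14·0 + 31·0 + 22·3 = 103
T: 14·4 + 23·2 + 14·2 + 31·4 + 22·1 = 276
Q has the highest Borda score (334).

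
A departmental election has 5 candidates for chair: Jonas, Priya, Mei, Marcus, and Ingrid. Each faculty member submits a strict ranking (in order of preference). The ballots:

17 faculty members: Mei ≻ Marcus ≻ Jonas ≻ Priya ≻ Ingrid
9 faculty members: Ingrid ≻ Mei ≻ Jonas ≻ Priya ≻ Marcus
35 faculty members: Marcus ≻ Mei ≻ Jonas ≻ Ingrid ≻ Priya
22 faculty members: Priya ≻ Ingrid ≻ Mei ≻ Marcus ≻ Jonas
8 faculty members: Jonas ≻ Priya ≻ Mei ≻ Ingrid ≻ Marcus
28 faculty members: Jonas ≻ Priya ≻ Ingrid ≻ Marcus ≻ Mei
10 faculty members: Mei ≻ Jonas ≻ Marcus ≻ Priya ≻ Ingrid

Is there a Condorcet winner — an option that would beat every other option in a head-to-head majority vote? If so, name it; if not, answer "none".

Mei vs Jonas: 93–36 for Mei.
Mei vs Priya: 71–58 for Mei.
Mei vs Marcus: 66–63 for Mei.
Mei vs Ingrid: 70–59 for Mei.
Mei beats every other option head-to-head.

Mei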